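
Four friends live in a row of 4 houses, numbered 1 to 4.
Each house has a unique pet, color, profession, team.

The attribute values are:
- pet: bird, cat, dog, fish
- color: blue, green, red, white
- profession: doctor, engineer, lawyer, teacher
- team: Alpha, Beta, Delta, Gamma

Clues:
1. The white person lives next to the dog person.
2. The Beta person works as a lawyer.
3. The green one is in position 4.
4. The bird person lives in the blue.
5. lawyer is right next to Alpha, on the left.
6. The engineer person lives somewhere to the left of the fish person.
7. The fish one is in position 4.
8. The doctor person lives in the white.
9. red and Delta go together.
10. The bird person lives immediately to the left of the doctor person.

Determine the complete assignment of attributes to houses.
Solution:

House | Pet | Color | Profession | Team
---------------------------------------
  1   | bird | blue | lawyer | Beta
  2   | cat | white | doctor | Alpha
  3   | dog | red | engineer | Delta
  4   | fish | green | teacher | Gamma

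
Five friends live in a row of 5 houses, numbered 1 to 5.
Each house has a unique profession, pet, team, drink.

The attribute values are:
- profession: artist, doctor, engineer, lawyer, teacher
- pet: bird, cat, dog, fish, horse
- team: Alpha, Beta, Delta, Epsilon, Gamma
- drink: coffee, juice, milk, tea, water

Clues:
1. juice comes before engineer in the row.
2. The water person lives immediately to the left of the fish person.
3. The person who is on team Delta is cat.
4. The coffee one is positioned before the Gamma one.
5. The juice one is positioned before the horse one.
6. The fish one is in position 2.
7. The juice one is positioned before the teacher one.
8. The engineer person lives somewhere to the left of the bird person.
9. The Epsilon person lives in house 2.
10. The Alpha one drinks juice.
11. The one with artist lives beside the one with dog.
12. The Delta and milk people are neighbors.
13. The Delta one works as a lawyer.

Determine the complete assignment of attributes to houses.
Solution:

House | Profession | Pet | Team | Drink
---------------------------------------
  1   | lawyer | cat | Delta | water
  2   | artist | fish | Epsilon | milk
  3   | doctor | dog | Alpha | juice
  4   | engineer | horse | Beta | coffee
  5   | teacher | bird | Gamma | tea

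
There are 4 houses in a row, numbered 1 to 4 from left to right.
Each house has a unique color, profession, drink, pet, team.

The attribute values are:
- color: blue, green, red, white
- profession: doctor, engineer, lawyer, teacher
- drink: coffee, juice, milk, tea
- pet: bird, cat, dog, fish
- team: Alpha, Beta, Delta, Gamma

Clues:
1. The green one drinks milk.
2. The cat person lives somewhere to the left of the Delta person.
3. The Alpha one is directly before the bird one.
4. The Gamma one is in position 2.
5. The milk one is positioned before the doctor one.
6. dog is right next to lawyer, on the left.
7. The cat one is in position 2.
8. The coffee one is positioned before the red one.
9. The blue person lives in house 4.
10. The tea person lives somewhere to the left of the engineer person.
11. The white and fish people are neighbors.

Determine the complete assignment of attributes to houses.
Solution:

House | Color | Profession | Drink | Pet | Team
-----------------------------------------------
  1   | green | teacher | milk | dog | Beta
  2   | white | lawyer | coffee | cat | Gamma
  3   | red | doctor | tea | fish | Alpha
  4   | blue | engineer | juice | bird | Delta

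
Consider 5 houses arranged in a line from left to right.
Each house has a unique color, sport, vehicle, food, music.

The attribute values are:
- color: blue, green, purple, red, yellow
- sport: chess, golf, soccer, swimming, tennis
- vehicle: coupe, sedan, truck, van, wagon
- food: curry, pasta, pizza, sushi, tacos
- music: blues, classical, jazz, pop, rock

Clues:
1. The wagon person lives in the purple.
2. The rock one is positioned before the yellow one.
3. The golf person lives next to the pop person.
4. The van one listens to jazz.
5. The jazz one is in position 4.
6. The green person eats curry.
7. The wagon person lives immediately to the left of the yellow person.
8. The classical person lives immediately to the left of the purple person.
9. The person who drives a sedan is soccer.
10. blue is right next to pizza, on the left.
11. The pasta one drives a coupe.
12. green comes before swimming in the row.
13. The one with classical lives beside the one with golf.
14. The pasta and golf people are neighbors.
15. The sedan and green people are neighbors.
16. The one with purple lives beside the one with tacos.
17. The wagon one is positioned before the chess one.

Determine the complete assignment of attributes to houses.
Solution:

House | Color | Sport | Vehicle | Food | Music
----------------------------------------------
  1   | blue | tennis | coupe | pasta | classical
  2   | purple | golf | wagon | pizza | rock
  3   | yellow | soccer | sedan | tacos | pop
  4   | green | chess | van | curry | jazz
  5   | red | swimming | truck | sushi | blues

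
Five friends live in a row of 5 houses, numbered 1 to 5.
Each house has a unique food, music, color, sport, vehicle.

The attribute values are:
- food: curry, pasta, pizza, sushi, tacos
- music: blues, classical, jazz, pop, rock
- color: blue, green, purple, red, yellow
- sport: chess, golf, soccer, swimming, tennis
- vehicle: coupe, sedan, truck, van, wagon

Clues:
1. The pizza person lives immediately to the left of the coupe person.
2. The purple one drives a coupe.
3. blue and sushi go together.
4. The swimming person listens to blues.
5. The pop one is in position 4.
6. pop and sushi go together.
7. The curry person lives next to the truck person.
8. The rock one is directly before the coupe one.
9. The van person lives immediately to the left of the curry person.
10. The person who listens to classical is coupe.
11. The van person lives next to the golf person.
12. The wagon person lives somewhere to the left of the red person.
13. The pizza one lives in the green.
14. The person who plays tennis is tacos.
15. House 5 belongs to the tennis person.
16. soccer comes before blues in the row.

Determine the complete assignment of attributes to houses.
Solution:

House | Food | Music | Color | Sport | Vehicle
----------------------------------------------
  1   | pizza | rock | green | soccer | van
  2   | curry | classical | purple | golf | coupe
  3   | pasta | blues | yellow | swimming | truck
  4   | sushi | pop | blue | chess | wagon
  5   | tacos | jazz | red | tennis | sedan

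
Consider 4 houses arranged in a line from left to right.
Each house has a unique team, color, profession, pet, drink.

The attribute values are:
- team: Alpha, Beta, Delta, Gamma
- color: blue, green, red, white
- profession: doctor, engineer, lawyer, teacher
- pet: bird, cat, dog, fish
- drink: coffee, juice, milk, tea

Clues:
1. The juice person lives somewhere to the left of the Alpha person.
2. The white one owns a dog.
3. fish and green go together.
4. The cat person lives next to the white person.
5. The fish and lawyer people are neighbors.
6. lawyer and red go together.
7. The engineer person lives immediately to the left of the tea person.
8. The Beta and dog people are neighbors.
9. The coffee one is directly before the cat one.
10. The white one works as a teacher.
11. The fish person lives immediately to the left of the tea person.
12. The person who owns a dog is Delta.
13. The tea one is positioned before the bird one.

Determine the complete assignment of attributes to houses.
Solution:

House | Team | Color | Profession | Pet | Drink
-----------------------------------------------
  1   | Gamma | green | engineer | fish | coffee
  2   | Beta | red | lawyer | cat | tea
  3   | Delta | white | teacher | dog | juice
  4   | Alpha | blue | doctor | bird | milk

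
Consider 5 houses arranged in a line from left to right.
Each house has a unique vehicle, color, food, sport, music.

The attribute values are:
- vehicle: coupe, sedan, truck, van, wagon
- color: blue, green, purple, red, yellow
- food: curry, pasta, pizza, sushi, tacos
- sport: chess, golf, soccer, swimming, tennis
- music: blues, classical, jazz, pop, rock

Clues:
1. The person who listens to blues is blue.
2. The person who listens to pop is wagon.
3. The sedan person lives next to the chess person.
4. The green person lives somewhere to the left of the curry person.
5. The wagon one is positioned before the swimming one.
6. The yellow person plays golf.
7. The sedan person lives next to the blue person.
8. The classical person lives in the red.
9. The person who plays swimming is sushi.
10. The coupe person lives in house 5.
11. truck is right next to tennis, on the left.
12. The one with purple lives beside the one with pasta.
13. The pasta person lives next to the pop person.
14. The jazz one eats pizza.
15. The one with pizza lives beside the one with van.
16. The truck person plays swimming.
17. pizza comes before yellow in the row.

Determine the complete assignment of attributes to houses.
Solution:

House | Vehicle | Color | Food | Sport | Music
----------------------------------------------
  1   | sedan | purple | pizza | soccer | jazz
  2   | van | blue | pasta | chess | blues
  3   | wagon | yellow | tacos | golf | pop
  4   | truck | green | sushi | swimming | rock
  5   | coupe | red | curry | tennis | classical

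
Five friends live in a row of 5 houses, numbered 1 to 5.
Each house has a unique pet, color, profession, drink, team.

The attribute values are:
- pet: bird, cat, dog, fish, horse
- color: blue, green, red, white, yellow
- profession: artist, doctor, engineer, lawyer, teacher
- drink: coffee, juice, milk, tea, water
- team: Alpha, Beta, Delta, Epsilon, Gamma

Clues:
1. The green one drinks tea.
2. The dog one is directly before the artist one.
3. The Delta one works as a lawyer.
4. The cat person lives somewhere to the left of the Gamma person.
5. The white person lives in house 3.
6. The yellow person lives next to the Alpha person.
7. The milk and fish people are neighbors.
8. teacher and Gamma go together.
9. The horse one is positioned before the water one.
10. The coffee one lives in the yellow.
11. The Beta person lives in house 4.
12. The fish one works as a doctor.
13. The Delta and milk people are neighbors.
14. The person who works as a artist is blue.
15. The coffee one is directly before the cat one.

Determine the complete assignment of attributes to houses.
Solution:

House | Pet | Color | Profession | Drink | Team
-----------------------------------------------
  1   | dog | yellow | lawyer | coffee | Delta
  2   | cat | blue | artist | milk | Alpha
  3   | fish | white | doctor | juice | Epsilon
  4   | horse | green | engineer | tea | Beta
  5   | bird | red | teacher | water | Gamma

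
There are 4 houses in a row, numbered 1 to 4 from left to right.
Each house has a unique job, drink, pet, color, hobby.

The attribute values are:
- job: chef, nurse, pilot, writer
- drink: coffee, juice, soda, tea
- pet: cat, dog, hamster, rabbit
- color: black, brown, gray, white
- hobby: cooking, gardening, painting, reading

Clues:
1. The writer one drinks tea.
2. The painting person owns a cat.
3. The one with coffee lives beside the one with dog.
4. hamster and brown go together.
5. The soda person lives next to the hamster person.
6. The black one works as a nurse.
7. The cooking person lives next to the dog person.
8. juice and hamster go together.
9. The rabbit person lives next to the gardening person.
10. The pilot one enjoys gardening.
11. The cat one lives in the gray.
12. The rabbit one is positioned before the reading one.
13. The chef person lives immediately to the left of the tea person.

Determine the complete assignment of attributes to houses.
Solution:

House | Job | Drink | Pet | Color | Hobby
-----------------------------------------
  1   | nurse | coffee | rabbit | black | cooking
  2   | pilot | soda | dog | white | gardening
  3   | chef | juice | hamster | brown | reading
  4   | writer | tea | cat | gray | painting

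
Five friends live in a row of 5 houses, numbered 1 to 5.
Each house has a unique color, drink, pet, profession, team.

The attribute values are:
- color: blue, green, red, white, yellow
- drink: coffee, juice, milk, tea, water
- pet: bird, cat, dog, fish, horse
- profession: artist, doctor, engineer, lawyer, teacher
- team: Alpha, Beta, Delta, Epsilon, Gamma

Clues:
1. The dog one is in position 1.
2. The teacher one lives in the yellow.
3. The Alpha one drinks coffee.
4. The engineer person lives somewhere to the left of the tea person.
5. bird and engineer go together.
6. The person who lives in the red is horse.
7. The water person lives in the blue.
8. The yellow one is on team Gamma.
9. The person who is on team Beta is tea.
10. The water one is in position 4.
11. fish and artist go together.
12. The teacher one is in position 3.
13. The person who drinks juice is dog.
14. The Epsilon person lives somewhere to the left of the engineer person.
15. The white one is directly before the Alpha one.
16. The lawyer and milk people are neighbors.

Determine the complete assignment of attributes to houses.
Solution:

House | Color | Drink | Pet | Profession | Team
-----------------------------------------------
  1   | white | juice | dog | doctor | Epsilon
  2   | red | coffee | horse | lawyer | Alpha
  3   | yellow | milk | cat | teacher | Gamma
  4   | blue | water | bird | engineer | Delta
  5   | green | tea | fish | artist | Beta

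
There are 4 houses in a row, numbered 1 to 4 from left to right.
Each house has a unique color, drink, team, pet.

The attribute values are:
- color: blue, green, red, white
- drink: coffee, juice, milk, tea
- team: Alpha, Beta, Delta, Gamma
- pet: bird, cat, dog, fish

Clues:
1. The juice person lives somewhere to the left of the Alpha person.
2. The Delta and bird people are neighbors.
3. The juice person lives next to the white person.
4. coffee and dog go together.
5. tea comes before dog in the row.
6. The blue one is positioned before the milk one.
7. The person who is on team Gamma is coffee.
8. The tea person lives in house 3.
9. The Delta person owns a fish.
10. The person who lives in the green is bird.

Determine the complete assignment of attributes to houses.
Solution:

House | Color | Drink | Team | Pet
----------------------------------
  1   | blue | juice | Beta | cat
  2   | white | milk | Delta | fish
  3   | green | tea | Alpha | bird
  4   | red | coffee | Gamma | dog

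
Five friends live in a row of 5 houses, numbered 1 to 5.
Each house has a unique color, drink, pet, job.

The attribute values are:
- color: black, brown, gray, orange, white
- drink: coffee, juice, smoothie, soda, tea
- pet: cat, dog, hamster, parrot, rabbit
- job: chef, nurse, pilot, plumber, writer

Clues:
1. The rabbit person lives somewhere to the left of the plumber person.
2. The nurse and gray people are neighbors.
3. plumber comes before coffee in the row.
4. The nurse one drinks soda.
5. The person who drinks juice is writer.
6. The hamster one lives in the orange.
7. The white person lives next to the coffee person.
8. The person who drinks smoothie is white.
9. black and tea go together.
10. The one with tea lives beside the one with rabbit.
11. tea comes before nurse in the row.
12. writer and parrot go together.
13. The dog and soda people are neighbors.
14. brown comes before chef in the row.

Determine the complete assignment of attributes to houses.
Solution:

House | Color | Drink | Pet | Job
---------------------------------
  1   | black | tea | dog | pilot
  2   | brown | soda | rabbit | nurse
  3   | gray | juice | parrot | writer
  4   | white | smoothie | cat | plumber
  5   | orange | coffee | hamster | chef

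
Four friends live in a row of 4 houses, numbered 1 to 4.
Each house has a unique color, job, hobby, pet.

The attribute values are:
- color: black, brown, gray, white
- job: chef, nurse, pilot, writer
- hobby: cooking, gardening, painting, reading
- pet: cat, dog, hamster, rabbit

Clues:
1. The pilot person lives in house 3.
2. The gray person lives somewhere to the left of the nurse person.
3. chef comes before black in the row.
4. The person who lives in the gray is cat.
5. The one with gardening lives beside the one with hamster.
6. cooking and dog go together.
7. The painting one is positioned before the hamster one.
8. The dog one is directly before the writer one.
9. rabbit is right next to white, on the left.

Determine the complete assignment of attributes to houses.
Solution:

House | Color | Job | Hobby | Pet
---------------------------------
  1   | brown | chef | cooking | dog
  2   | gray | writer | painting | cat
  3   | black | pilot | gardening | rabbit
  4   | white | nurse | reading | hamster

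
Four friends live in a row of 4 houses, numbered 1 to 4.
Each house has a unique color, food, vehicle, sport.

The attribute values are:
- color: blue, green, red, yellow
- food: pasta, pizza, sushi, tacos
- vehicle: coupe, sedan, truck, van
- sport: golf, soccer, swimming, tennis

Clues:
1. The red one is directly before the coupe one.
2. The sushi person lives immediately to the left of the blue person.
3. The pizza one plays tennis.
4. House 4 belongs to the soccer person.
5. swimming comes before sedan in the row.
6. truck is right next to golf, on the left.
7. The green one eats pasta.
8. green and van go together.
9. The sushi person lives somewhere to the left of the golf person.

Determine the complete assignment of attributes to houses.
Solution:

House | Color | Food | Vehicle | Sport
--------------------------------------
  1   | red | sushi | truck | swimming
  2   | blue | tacos | coupe | golf
  3   | yellow | pizza | sedan | tennis
  4   | green | pasta | van | soccer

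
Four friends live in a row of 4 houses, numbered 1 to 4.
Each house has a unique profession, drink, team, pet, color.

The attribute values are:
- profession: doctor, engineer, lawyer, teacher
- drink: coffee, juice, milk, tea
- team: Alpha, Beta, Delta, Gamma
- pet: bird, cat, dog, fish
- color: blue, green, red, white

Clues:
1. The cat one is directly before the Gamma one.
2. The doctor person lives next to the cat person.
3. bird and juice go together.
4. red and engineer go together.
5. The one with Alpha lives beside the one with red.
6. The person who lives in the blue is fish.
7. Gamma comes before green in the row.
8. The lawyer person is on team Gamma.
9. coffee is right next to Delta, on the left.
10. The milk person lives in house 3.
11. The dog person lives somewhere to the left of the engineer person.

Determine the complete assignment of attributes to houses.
Solution:

House | Profession | Drink | Team | Pet | Color
-----------------------------------------------
  1   | doctor | coffee | Alpha | dog | white
  2   | engineer | tea | Delta | cat | red
  3   | lawyer | milk | Gamma | fish | blue
  4   | teacher | juice | Beta | bird | green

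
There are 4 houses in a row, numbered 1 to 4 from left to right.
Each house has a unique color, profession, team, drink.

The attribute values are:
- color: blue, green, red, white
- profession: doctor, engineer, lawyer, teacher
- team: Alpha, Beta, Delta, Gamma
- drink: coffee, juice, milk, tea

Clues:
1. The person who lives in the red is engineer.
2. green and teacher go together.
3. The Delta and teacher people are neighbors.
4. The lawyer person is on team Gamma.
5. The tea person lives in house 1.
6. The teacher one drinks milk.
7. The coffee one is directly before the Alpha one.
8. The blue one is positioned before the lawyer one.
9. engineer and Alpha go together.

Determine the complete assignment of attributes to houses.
Solution:

House | Color | Profession | Team | Drink
-----------------------------------------
  1   | blue | doctor | Delta | tea
  2   | green | teacher | Beta | milk
  3   | white | lawyer | Gamma | coffee
  4   | red | engineer | Alpha | juice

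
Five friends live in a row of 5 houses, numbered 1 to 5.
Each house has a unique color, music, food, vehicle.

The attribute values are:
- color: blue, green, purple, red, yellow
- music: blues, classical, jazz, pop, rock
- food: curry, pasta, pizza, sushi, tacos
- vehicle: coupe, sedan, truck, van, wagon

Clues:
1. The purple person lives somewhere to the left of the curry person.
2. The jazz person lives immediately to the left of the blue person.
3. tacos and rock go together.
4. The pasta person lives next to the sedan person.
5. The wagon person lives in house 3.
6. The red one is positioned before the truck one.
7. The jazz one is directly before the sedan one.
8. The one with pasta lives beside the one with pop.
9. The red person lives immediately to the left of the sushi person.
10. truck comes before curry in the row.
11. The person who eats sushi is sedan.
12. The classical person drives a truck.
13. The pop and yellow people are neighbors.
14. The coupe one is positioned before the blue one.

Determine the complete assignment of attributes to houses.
Solution:

House | Color | Music | Food | Vehicle
--------------------------------------
  1   | red | jazz | pasta | coupe
  2   | blue | pop | sushi | sedan
  3   | yellow | rock | tacos | wagon
  4   | purple | classical | pizza | truck
  5   | green | blues | curry | van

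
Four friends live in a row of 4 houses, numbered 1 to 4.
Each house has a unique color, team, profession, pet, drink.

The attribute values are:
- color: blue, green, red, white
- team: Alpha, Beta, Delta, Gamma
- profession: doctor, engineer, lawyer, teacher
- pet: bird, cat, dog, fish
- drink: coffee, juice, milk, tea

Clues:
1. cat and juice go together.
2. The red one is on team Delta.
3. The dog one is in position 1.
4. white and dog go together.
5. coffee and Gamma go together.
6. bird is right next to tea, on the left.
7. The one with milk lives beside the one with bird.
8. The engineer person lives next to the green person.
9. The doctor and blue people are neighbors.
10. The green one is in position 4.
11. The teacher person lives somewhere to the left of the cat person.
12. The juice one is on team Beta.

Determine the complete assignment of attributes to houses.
Solution:

House | Color | Team | Profession | Pet | Drink
-----------------------------------------------
  1   | white | Alpha | doctor | dog | milk
  2   | blue | Gamma | teacher | bird | coffee
  3   | red | Delta | engineer | fish | tea
  4   | green | Beta | lawyer | cat | juice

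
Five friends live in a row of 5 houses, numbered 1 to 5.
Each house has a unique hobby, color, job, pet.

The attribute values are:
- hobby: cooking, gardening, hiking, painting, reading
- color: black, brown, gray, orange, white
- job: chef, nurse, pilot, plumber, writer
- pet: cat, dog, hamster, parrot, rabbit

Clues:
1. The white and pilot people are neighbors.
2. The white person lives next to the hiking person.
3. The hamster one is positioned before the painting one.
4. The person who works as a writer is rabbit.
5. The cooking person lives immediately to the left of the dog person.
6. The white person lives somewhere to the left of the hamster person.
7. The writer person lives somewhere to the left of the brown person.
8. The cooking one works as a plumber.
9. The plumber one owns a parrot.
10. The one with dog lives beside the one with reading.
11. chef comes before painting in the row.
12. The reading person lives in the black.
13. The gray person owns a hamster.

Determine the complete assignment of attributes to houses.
Solution:

House | Hobby | Color | Job | Pet
---------------------------------
  1   | cooking | white | plumber | parrot
  2   | hiking | orange | pilot | dog
  3   | reading | black | writer | rabbit
  4   | gardening | gray | chef | hamster
  5   | painting | brown | nurse | cat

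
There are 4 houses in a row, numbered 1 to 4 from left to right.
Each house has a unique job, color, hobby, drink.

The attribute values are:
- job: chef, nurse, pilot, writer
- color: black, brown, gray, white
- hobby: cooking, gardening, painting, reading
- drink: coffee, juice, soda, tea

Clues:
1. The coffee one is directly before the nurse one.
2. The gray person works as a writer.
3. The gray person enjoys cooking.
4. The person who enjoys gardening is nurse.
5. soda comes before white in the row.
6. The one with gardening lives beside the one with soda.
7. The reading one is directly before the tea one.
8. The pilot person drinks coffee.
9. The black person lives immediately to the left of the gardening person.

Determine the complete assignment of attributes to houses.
Solution:

House | Job | Color | Hobby | Drink
-----------------------------------
  1   | pilot | black | reading | coffee
  2   | nurse | brown | gardening | tea
  3   | writer | gray | cooking | soda
  4   | chef | white | painting | juice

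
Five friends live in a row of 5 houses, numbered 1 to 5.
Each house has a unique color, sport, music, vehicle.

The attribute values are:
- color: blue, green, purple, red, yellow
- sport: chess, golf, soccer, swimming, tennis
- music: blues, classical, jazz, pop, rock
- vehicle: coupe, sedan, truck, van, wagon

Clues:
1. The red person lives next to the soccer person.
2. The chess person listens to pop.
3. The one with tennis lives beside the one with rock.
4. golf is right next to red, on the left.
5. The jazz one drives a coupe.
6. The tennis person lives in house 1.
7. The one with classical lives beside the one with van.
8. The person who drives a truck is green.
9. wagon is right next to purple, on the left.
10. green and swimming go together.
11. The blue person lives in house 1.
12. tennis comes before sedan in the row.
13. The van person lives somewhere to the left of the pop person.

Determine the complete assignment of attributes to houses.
Solution:

House | Color | Sport | Music | Vehicle
---------------------------------------
  1   | blue | tennis | classical | wagon
  2   | purple | golf | rock | van
  3   | red | chess | pop | sedan
  4   | yellow | soccer | jazz | coupe
  5   | green | swimming | blues | truck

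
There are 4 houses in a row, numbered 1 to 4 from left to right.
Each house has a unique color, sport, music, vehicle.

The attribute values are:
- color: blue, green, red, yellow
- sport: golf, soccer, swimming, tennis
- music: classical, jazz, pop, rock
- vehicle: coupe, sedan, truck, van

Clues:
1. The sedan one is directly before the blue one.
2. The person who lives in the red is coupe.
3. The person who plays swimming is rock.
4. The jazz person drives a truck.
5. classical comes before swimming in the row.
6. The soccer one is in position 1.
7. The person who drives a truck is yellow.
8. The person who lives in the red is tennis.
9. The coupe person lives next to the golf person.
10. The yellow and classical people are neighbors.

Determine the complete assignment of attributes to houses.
Solution:

House | Color | Sport | Music | Vehicle
---------------------------------------
  1   | yellow | soccer | jazz | truck
  2   | red | tennis | classical | coupe
  3   | green | golf | pop | sedan
  4   | blue | swimming | rock | van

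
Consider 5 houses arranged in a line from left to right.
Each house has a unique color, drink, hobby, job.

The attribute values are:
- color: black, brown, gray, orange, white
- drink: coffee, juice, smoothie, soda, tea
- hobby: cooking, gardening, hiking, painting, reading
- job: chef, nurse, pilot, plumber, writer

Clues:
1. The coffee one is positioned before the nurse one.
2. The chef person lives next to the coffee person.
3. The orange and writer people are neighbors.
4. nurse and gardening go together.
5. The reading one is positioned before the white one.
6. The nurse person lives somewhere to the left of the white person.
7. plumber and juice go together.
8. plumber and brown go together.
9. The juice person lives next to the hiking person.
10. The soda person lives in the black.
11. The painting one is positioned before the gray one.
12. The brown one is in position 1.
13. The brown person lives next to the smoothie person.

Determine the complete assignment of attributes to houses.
Solution:

House | Color | Drink | Hobby | Job
-----------------------------------
  1   | brown | juice | painting | plumber
  2   | orange | smoothie | hiking | chef
  3   | gray | coffee | reading | writer
  4   | black | soda | gardening | nurse
  5   | white | tea | cooking | pilot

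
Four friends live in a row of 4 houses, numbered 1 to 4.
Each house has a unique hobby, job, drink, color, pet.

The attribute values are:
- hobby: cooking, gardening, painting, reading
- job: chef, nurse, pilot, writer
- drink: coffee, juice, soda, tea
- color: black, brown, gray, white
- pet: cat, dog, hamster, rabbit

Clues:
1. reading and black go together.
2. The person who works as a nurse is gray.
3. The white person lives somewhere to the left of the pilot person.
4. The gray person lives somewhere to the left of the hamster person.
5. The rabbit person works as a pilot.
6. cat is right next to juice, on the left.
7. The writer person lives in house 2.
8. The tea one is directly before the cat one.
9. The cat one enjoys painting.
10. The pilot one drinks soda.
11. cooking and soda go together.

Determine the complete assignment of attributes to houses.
Solution:

House | Hobby | Job | Drink | Color | Pet
-----------------------------------------
  1   | gardening | nurse | tea | gray | dog
  2   | painting | writer | coffee | white | cat
  3   | reading | chef | juice | black | hamster
  4   | cooking | pilot | soda | brown | rabbit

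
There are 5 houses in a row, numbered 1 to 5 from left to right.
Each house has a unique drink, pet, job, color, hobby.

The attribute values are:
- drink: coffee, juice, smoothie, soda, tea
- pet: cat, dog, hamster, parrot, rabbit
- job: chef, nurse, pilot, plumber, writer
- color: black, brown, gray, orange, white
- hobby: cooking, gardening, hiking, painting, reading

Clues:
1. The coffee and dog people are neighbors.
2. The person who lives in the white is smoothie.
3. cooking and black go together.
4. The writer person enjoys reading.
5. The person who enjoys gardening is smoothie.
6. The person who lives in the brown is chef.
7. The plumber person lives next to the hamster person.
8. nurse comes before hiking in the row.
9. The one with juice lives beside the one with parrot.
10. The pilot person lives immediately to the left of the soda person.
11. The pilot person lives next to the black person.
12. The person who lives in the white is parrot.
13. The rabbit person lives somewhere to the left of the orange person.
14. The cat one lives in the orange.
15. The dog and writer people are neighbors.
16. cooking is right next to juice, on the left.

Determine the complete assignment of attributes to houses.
Solution:

House | Drink | Pet | Job | Color | Hobby
-----------------------------------------
  1   | coffee | rabbit | pilot | gray | painting
  2   | soda | dog | nurse | black | cooking
  3   | juice | cat | writer | orange | reading
  4   | smoothie | parrot | plumber | white | gardening
  5   | tea | hamster | chef | brown | hiking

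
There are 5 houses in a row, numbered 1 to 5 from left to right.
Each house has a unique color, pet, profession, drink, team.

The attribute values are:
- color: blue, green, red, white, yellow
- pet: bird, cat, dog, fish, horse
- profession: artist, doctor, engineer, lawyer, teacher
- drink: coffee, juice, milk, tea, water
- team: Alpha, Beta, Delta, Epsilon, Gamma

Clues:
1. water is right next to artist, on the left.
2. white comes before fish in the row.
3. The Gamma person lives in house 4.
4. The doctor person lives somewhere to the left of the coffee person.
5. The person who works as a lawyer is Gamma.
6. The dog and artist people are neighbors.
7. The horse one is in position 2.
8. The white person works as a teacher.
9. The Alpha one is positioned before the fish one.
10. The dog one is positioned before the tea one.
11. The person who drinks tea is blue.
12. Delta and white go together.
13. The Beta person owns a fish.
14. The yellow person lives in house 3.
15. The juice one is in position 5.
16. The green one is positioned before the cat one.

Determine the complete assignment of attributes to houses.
Solution:

House | Color | Pet | Profession | Drink | Team
-----------------------------------------------
  1   | white | dog | teacher | water | Delta
  2   | blue | horse | artist | tea | Alpha
  3   | yellow | fish | doctor | milk | Beta
  4   | green | bird | lawyer | coffee | Gamma
  5   | red | cat | engineer | juice | Epsilon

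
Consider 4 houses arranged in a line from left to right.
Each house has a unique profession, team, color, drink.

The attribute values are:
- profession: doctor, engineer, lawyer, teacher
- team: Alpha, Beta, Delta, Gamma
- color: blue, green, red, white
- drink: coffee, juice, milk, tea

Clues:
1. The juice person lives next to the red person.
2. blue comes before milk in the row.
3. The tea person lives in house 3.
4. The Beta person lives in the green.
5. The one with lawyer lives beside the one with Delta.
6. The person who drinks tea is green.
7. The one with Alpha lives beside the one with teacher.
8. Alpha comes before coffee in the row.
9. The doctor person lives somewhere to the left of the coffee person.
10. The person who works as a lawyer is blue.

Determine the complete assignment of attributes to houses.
Solution:

House | Profession | Team | Color | Drink
-----------------------------------------
  1   | lawyer | Alpha | blue | juice
  2   | teacher | Delta | red | milk
  3   | doctor | Beta | green | tea
  4   | engineer | Gamma | white | coffee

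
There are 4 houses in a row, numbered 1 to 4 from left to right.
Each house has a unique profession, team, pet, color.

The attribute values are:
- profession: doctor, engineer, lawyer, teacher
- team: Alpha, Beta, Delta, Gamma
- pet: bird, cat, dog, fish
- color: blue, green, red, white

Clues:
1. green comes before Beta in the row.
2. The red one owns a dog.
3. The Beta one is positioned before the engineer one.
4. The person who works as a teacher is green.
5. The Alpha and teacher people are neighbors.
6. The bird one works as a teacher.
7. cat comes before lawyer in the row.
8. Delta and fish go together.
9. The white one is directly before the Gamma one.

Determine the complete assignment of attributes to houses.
Solution:

House | Profession | Team | Pet | Color
---------------------------------------
  1   | doctor | Alpha | cat | white
  2   | teacher | Gamma | bird | green
  3   | lawyer | Beta | dog | red
  4   | engineer | Delta | fish | blue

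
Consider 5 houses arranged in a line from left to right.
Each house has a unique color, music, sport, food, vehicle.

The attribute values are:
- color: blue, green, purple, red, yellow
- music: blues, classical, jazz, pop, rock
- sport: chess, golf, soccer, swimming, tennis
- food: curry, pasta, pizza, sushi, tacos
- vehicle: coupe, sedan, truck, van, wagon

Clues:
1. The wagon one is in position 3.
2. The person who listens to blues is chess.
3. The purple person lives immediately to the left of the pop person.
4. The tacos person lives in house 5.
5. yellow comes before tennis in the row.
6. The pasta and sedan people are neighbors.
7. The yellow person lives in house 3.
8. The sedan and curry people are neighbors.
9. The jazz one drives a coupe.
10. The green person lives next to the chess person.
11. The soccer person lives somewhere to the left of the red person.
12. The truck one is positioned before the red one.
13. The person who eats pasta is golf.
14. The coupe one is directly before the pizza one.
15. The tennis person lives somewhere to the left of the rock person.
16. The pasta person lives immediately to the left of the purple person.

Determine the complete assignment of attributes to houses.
Solution:

House | Color | Music | Sport | Food | Vehicle
----------------------------------------------
  1   | green | jazz | golf | pasta | coupe
  2   | purple | blues | chess | pizza | sedan
  3   | yellow | pop | soccer | curry | wagon
  4   | blue | classical | tennis | sushi | truck
  5   | red | rock | swimming | tacos | van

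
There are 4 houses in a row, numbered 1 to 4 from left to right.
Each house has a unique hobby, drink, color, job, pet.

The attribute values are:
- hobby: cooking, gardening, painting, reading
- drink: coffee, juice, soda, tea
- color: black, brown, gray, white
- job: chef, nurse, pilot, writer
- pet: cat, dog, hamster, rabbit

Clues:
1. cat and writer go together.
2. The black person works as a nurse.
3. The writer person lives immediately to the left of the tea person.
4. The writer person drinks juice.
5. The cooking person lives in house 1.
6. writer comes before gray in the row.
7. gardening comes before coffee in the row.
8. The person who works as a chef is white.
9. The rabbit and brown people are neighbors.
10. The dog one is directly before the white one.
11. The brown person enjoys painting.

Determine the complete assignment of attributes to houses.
Solution:

House | Hobby | Drink | Color | Job | Pet
-----------------------------------------
  1   | cooking | soda | black | nurse | rabbit
  2   | painting | juice | brown | writer | cat
  3   | gardening | tea | gray | pilot | dog
  4   | reading | coffee | white | chef | hamster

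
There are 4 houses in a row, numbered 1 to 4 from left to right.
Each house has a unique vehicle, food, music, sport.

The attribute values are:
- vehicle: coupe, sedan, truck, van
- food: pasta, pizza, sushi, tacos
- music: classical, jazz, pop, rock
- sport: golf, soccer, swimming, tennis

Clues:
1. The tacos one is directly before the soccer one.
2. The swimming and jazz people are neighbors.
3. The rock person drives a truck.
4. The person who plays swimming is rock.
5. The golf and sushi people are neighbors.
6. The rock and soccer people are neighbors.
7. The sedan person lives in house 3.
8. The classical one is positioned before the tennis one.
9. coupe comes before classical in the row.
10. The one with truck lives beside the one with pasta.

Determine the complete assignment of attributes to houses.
Solution:

House | Vehicle | Food | Music | Sport
--------------------------------------
  1   | truck | tacos | rock | swimming
  2   | coupe | pasta | jazz | soccer
  3   | sedan | pizza | classical | golf
  4   | van | sushi | pop | tennis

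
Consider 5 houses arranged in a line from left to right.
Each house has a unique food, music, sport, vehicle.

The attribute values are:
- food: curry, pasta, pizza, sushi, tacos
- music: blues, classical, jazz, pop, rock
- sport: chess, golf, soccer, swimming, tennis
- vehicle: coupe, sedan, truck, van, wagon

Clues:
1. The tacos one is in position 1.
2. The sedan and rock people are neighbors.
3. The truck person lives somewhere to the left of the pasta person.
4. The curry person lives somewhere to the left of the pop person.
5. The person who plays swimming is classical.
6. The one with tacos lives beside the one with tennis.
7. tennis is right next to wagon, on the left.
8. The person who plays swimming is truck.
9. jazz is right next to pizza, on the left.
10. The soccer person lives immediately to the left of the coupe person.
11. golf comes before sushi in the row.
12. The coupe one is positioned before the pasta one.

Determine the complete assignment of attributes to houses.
Solution:

House | Food | Music | Sport | Vehicle
--------------------------------------
  1   | tacos | jazz | soccer | sedan
  2   | pizza | rock | tennis | coupe
  3   | curry | blues | golf | wagon
  4   | sushi | classical | swimming | truck
  5   | pasta | pop | chess | van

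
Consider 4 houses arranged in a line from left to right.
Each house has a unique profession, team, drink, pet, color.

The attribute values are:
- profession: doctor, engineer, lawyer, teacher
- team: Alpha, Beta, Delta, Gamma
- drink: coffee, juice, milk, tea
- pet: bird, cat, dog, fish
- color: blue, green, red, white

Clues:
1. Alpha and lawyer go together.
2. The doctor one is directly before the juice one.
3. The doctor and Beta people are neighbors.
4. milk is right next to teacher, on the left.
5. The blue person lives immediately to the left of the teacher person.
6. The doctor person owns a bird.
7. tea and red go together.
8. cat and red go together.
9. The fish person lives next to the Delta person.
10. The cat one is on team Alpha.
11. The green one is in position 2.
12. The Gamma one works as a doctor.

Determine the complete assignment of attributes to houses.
Solution:

House | Profession | Team | Drink | Pet | Color
-----------------------------------------------
  1   | doctor | Gamma | milk | bird | blue
  2   | teacher | Beta | juice | fish | green
  3   | engineer | Delta | coffee | dog | white
  4   | lawyer | Alpha | tea | cat | red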